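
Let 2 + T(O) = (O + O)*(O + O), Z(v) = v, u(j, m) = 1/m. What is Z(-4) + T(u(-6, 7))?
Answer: -290/49 ≈ -5.9184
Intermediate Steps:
T(O) = -2 + 4*O² (T(O) = -2 + (O + O)*(O + O) = -2 + (2*O)*(2*O) = -2 + 4*O²)
Z(-4) + T(u(-6, 7)) = -4 + (-2 + 4*(1/7)²) = -4 + (-2 + 4*(⅐)²) = -4 + (-2 + 4*(1/49)) = -4 + (-2 + 4/49) = -4 - 94/49 = -290/49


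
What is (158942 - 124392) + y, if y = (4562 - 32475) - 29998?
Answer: -23361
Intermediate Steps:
y = -57911 (y = -27913 - 29998 = -57911)
(158942 - 124392) + y = (158942 - 124392) - 57911 = 34550 - 57911 = -23361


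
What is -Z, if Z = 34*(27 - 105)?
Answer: 2652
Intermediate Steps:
Z = -2652 (Z = 34*(-78) = -2652)
-Z = -1*(-2652) = 2652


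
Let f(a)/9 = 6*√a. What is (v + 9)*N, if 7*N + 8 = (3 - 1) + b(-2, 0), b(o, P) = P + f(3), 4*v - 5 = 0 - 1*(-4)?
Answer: -135/14 + 1215*√3/14 ≈ 140.67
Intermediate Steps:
v = 9/4 (v = 5/4 + (0 - 1*(-4))/4 = 5/4 + (0 + 4)/4 = 5/4 + (¼)*4 = 5/4 + 1 = 9/4 ≈ 2.2500)
f(a) = 54*√a (f(a) = 9*(6*√a) = 54*√a)
b(o, P) = P + 54*√3
N = -6/7 + 54*√3/7 (N = -8/7 + ((3 - 1) + (0 + 54*√3))/7 = -8/7 + (2 + 54*√3)/7 = -8/7 + (2/7 + 54*√3/7) = -6/7 + 54*√3/7 ≈ 12.504)
(v + 9)*N = (9/4 + 9)*(-6/7 + 54*√3/7) = 45*(-6/7 + 54*√3/7)/4 = -135/14 + 1215*√3/14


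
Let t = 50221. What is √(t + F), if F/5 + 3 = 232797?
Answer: √1214191 ≈ 1101.9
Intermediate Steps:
F = 1163970 (F = -15 + 5*232797 = -15 + 1163985 = 1163970)
√(t + F) = √(50221 + 1163970) = √1214191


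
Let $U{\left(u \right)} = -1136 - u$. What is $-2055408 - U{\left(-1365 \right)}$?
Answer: $-2055637$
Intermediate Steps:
$-2055408 - U{\left(-1365 \right)} = -2055408 - \left(-1136 - -1365\right) = -2055408 - \left(-1136 + 1365\right) = -2055408 - 229 = -2055637$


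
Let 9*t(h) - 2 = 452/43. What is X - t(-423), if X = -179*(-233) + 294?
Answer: 16253849/387 ≈ 42000.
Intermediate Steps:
t(h) = 538/387 (t(h) = 2/9 + (452/43)/9 = 2/9 + (452*(1/43))/9 = 2/9 + (⅑)*(452/43) = 2/9 + 452/387 = 538/387)
X = 42001 (X = 41707 + 294 = 42001)
X - t(-423) = 42001 - 1*538/387 = 42001 - 538/387 = 16253849/387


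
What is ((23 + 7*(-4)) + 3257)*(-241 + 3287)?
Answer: 9905592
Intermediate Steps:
((23 + 7*(-4)) + 3257)*(-241 + 3287) = ((23 - 28) + 3257)*3046 = (-5 + 3257)*3046 = 3252*3046 = 9905592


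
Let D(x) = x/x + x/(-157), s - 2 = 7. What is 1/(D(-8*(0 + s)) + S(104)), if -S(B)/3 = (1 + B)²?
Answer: -157/5192546 ≈ -3.0236e-5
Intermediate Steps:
s = 9 (s = 2 + 7 = 9)
S(B) = -3*(1 + B)²
D(x) = 1 - x/157 (D(x) = 1 + x*(-1/157) = 1 - x/157)
1/(D(-8*(0 + s)) + S(104)) = 1/((1 - (-8)*(0 + 9)/157) - 3*(1 + 104)²) = 1/((1 - (-8)*9/157) - 3*105²) = 1/((1 - 1/157*(-72)) - 3*11025) = 1/((1 + 72/157) - 33075) = 1/(229/157 - 33075) = 1/(-5192546/157) = -157/5192546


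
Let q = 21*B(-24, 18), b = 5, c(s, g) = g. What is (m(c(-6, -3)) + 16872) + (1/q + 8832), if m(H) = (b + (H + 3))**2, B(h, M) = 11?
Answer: 5943400/231 ≈ 25729.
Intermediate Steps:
q = 231 (q = 21*11 = 231)
m(H) = (8 + H)**2 (m(H) = (5 + (H + 3))**2 = (5 + (3 + H))**2 = (8 + H)**2)
(m(c(-6, -3)) + 16872) + (1/q + 8832) = ((8 - 3)**2 + 16872) + (1/231 + 8832) = (5**2 + 16872) + (1/231 + 8832) = (25 + 16872) + 2040193/231 = 16897 + 2040193/231 = 5943400/231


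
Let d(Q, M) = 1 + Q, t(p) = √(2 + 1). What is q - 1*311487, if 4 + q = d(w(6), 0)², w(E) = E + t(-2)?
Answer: -311439 + 14*√3 ≈ -3.1142e+5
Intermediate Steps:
t(p) = √3
w(E) = E + √3
q = -4 + (7 + √3)² (q = -4 + (1 + (6 + √3))² = -4 + (7 + √3)² ≈ 72.249)
q - 1*311487 = (48 + 14*√3) - 1*311487 = (48 + 14*√3) - 311487 = -311439 + 14*√3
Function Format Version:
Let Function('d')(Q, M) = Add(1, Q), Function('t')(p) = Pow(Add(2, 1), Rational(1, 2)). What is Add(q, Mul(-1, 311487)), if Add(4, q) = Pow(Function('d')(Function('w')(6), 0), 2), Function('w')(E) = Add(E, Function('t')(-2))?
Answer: Add(-311439, Mul(14, Pow(3, Rational(1, 2)))) ≈ -3.1142e+5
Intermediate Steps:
Function('t')(p) = Pow(3, Rational(1, 2))
Function('w')(E) = Add(E, Pow(3, Rational(1, 2)))
q = Add(-4, Pow(Add(7, Pow(3, Rational(1, 2))), 2)) (q = Add(-4, Pow(Add(1, Add(6, Pow(3, Rational(1, 2)))), 2)) = Add(-4, Pow(Add(7, Pow(3, Rational(1, 2))), 2)) ≈ 72.249)
Add(q, Mul(-1, 311487)) = Add(Add(48, Mul(14, Pow(3, Rational(1, 2)))), Mul(-1, 311487)) = Add(Add(48, Mul(14, Pow(3, Rational(1, 2)))), -311487) = Add(-311439, Mul(14, Pow(3, Rational(1, 2))))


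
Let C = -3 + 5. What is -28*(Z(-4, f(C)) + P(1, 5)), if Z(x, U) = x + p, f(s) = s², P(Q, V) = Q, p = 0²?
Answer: 84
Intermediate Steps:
C = 2
p = 0
Z(x, U) = x (Z(x, U) = x + 0 = x)
-28*(Z(-4, f(C)) + P(1, 5)) = -28*(-4 + 1) = -28*(-3) = 84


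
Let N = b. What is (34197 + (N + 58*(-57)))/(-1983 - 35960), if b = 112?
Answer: -31003/37943 ≈ -0.81709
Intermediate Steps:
N = 112
(34197 + (N + 58*(-57)))/(-1983 - 35960) = (34197 + (112 + 58*(-57)))/(-1983 - 35960) = (34197 + (112 - 3306))/(-37943) = (34197 - 3194)*(-1/37943) = 31003*(-1/37943) = -31003/37943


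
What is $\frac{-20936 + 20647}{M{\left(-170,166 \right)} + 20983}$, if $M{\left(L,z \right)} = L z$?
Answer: $\frac{289}{7237} \approx 0.039934$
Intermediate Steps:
$\frac{-20936 + 20647}{M{\left(-170,166 \right)} + 20983} = \frac{-20936 + 20647}{\left(-170\right) 166 + 20983} = - \frac{289}{-28220 + 20983} = - \frac{289}{-7237} = \left(-289\right) \left(- \frac{1}{7237}\right) = \frac{289}{7237}$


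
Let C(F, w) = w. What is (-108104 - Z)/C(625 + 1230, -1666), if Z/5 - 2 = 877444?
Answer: 2247667/833 ≈ 2698.3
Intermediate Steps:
Z = 4387230 (Z = 10 + 5*877444 = 10 + 4387220 = 4387230)
(-108104 - Z)/C(625 + 1230, -1666) = (-108104 - 1*4387230)/(-1666) = (-108104 - 4387230)*(-1/1666) = -4495334*(-1/1666) = 2247667/833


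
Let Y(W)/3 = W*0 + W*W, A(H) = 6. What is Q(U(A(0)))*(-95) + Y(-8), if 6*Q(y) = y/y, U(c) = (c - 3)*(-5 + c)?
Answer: 1057/6 ≈ 176.17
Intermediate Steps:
Y(W) = 3*W**2 (Y(W) = 3*(W*0 + W*W) = 3*(0 + W**2) = 3*W**2)
U(c) = (-5 + c)*(-3 + c) (U(c) = (-3 + c)*(-5 + c) = (-5 + c)*(-3 + c))
Q(y) = 1/6 (Q(y) = (y/y)/6 = (1/6)*1 = 1/6)
Q(U(A(0)))*(-95) + Y(-8) = (1/6)*(-95) + 3*(-8)**2 = -95/6 + 3*64 = -95/6 + 192 = 1057/6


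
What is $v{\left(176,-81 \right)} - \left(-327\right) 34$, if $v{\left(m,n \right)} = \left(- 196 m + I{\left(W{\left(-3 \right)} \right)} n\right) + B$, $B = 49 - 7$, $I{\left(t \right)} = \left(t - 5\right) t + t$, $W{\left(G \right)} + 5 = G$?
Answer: $-31112$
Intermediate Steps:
$W{\left(G \right)} = -5 + G$
$I{\left(t \right)} = t + t \left(-5 + t\right)$ ($I{\left(t \right)} = \left(-5 + t\right) t + t = t \left(-5 + t\right) + t = t + t \left(-5 + t\right)$)
$B = 42$ ($B = 49 - 7 = 42$)
$v{\left(m,n \right)} = 42 - 196 m + 96 n$ ($v{\left(m,n \right)} = \left(- 196 m + \left(-5 - 3\right) \left(-4 - 8\right) n\right) + 42 = \left(- 196 m + - 8 \left(-4 - 8\right) n\right) + 42 = \left(- 196 m + \left(-8\right) \left(-12\right) n\right) + 42 = \left(- 196 m + 96 n\right) + 42 = 42 - 196 m + 96 n$)
$v{\left(176,-81 \right)} - \left(-327\right) 34 = \left(42 - 34496 + 96 \left(-81\right)\right) - \left(-327\right) 34 = \left(42 - 34496 - 7776\right) - -11118 = -42230 + 11118 = -31112$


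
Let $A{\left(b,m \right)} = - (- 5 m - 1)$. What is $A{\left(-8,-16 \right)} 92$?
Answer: $-7268$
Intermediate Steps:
$A{\left(b,m \right)} = 1 + 5 m$ ($A{\left(b,m \right)} = - (-1 - 5 m) = 1 + 5 m$)
$A{\left(-8,-16 \right)} 92 = \left(1 + 5 \left(-16\right)\right) 92 = \left(1 - 80\right) 92 = \left(-79\right) 92 = -7268$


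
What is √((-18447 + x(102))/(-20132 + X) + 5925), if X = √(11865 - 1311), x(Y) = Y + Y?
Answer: √(5925 + 18243/(20132 - √10554)) ≈ 76.980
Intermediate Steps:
x(Y) = 2*Y
X = √10554 ≈ 102.73
√((-18447 + x(102))/(-20132 + X) + 5925) = √((-18447 + 2*102)/(-20132 + √10554) + 5925) = √((-18447 + 204)/(-20132 + √10554) + 5925) = √(-18243/(-20132 + √10554) + 5925) = √(5925 - 18243/(-20132 + √10554))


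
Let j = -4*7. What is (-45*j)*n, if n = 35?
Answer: 44100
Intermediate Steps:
j = -28
(-45*j)*n = -45*(-28)*35 = 1260*35 = 44100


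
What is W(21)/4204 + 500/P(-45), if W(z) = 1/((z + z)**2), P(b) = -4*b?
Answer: 20599601/7415856 ≈ 2.7778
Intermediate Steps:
W(z) = 1/(4*z**2) (W(z) = 1/((2*z)**2) = 1/(4*z**2))
W(21)/4204 + 500/P(-45) = ((1/4)/21**2)/4204 + 500/((-4*(-45))) = ((1/4)*(1/441))*(1/4204) + 500/180 = (1/1764)*(1/4204) + 500*(1/180) = 1/7415856 + 25/9 = 20599601/7415856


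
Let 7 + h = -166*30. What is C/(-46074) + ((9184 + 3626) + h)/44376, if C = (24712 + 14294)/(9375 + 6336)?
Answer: 314505179837/1784577423048 ≈ 0.17624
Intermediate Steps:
h = -4987 (h = -7 - 166*30 = -7 - 4980 = -4987)
C = 13002/5237 (C = 39006/15711 = 39006*(1/15711) = 13002/5237 ≈ 2.4827)
C/(-46074) + ((9184 + 3626) + h)/44376 = (13002/5237)/(-46074) + ((9184 + 3626) - 4987)/44376 = (13002/5237)*(-1/46074) + (12810 - 4987)*(1/44376) = -2167/40214923 + 7823*(1/44376) = -2167/40214923 + 7823/44376 = 314505179837/1784577423048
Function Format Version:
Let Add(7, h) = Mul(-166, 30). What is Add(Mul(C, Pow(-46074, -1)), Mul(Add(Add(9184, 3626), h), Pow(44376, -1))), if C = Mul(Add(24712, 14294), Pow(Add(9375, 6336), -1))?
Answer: Rational(314505179837, 1784577423048) ≈ 0.17624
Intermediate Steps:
h = -4987 (h = Add(-7, Mul(-166, 30)) = Add(-7, -4980) = -4987)
C = Rational(13002, 5237) (C = Mul(39006, Pow(15711, -1)) = Mul(39006, Rational(1, 15711)) = Rational(13002, 5237) ≈ 2.4827)
Add(Mul(C, Pow(-46074, -1)), Mul(Add(Add(9184, 3626), h), Pow(44376, -1))) = Add(Mul(Rational(13002, 5237), Pow(-46074, -1)), Mul(Add(Add(9184, 3626), -4987), Pow(44376, -1))) = Add(Mul(Rational(13002, 5237), Rational(-1, 46074)), Mul(Add(12810, -4987), Rational(1, 44376))) = Add(Rational(-2167, 40214923), Mul(7823, Rational(1, 44376))) = Add(Rational(-2167, 40214923), Rational(7823, 44376)) = Rational(314505179837, 1784577423048)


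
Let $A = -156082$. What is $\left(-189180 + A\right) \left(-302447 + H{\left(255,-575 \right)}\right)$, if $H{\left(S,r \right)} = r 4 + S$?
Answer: $105129516904$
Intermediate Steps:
$H{\left(S,r \right)} = S + 4 r$ ($H{\left(S,r \right)} = 4 r + S = S + 4 r$)
$\left(-189180 + A\right) \left(-302447 + H{\left(255,-575 \right)}\right) = \left(-189180 - 156082\right) \left(-302447 + \left(255 + 4 \left(-575\right)\right)\right) = - 345262 \left(-302447 + \left(255 - 2300\right)\right) = - 345262 \left(-302447 - 2045\right) = \left(-345262\right) \left(-304492\right) = 105129516904$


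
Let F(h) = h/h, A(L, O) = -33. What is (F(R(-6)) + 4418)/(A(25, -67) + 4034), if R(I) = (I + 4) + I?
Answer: 4419/4001 ≈ 1.1045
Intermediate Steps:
R(I) = 4 + 2*I (R(I) = (4 + I) + I = 4 + 2*I)
F(h) = 1
(F(R(-6)) + 4418)/(A(25, -67) + 4034) = (1 + 4418)/(-33 + 4034) = 4419/4001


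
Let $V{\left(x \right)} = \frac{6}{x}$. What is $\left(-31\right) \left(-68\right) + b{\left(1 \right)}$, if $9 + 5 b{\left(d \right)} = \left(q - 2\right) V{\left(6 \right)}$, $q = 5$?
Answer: $\frac{10534}{5} \approx 2106.8$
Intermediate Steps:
$b{\left(d \right)} = - \frac{6}{5}$ ($b{\left(d \right)} = - \frac{9}{5} + \frac{\left(5 - 2\right) \frac{6}{6}}{5} = - \frac{9}{5} + \frac{3 \cdot 6 \cdot \frac{1}{6}}{5} = - \frac{9}{5} + \frac{3 \cdot 1}{5} = - \frac{9}{5} + \frac{1}{5} \cdot 3 = - \frac{9}{5} + \frac{3}{5} = - \frac{6}{5}$)
$\left(-31\right) \left(-68\right) + b{\left(1 \right)} = \left(-31\right) \left(-68\right) - \frac{6}{5} = 2108 - \frac{6}{5} = \frac{10534}{5}$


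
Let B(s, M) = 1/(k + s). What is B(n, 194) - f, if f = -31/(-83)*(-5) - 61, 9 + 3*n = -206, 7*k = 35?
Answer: 1043351/16600 ≈ 62.852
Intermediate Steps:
k = 5 (k = (⅐)*35 = 5)
n = -215/3 (n = -3 + (⅓)*(-206) = -3 - 206/3 = -215/3 ≈ -71.667)
f = -5218/83 (f = -31*(-1/83)*(-5) - 61 = (31/83)*(-5) - 61 = -155/83 - 61 = -5218/83 ≈ -62.867)
B(s, M) = 1/(5 + s)
B(n, 194) - f = 1/(5 - 215/3) - 1*(-5218/83) = 1/(-200/3) + 5218/83 = -3/200 + 5218/83 = 1043351/16600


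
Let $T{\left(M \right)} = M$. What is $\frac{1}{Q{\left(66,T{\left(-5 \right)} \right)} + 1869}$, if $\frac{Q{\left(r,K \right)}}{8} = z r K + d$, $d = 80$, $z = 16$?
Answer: $- \frac{1}{39731} \approx -2.5169 \cdot 10^{-5}$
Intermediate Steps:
$Q{\left(r,K \right)} = 640 + 128 K r$ ($Q{\left(r,K \right)} = 8 \left(16 r K + 80\right) = 8 \left(16 K r + 80\right) = 8 \left(80 + 16 K r\right) = 640 + 128 K r$)
$\frac{1}{Q{\left(66,T{\left(-5 \right)} \right)} + 1869} = \frac{1}{\left(640 + 128 \left(-5\right) 66\right) + 1869} = \frac{1}{\left(640 - 42240\right) + 1869} = \frac{1}{-41600 + 1869} = \frac{1}{-39731} = - \frac{1}{39731}$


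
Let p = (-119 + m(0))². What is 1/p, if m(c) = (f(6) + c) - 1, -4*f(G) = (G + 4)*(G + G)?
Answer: 1/22500 ≈ 4.4444e-5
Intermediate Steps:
f(G) = -G*(4 + G)/2 (f(G) = -(G + 4)*(G + G)/4 = -(4 + G)*2*G/4 = -G*(4 + G)/2)
m(c) = -31 + c (m(c) = (-½*6*(4 + 6) + c) - 1 = (-½*6*10 + c) - 1 = (-30 + c) - 1 = -31 + c)
p = 22500 (p = (-119 + (-31 + 0))² = (-119 - 31)² = (-150)² = 22500)
1/p = 1/22500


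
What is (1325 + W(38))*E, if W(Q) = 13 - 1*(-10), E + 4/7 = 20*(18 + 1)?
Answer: 3580288/7 ≈ 5.1147e+5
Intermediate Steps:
E = 2656/7 (E = -4/7 + 20*(18 + 1) = -4/7 + 20*19 = -4/7 + 380 = 2656/7 ≈ 379.43)
W(Q) = 23 (W(Q) = 13 + 10 = 23)
(1325 + W(38))*E = (1325 + 23)*(2656/7) = 1348*(2656/7) = 3580288/7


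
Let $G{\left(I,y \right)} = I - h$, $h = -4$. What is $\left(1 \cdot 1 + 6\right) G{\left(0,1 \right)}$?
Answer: $28$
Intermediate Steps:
$G{\left(I,y \right)} = 4 + I$ ($G{\left(I,y \right)} = I - -4 = I + 4 = 4 + I$)
$\left(1 \cdot 1 + 6\right) G{\left(0,1 \right)} = \left(1 \cdot 1 + 6\right) \left(4 + 0\right) = \left(1 + 6\right) 4 = 7 \cdot 4 = 28$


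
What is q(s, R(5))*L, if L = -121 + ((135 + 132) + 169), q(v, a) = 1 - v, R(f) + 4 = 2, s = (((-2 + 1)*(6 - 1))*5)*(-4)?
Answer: -31185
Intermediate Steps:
s = 100 (s = (-1*5*5)*(-4) = -5*5*(-4) = -25*(-4) = 100)
R(f) = -2 (R(f) = -4 + 2 = -2)
L = 315 (L = -121 + (267 + 169) = -121 + 436 = 315)
q(s, R(5))*L = (1 - 1*100)*315 = (1 - 100)*315 = -99*315 = -31185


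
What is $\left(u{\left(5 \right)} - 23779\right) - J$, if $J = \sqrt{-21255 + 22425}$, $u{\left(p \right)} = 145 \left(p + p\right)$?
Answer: $-22329 - 3 \sqrt{130} \approx -22363.0$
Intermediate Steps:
$u{\left(p \right)} = 290 p$ ($u{\left(p \right)} = 145 \cdot 2 p = 290 p$)
$J = 3 \sqrt{130}$ ($J = \sqrt{1170} = 3 \sqrt{130} \approx 34.205$)
$\left(u{\left(5 \right)} - 23779\right) - J = \left(290 \cdot 5 - 23779\right) - 3 \sqrt{130} = \left(1450 - 23779\right) - 3 \sqrt{130} = -22329 - 3 \sqrt{130}$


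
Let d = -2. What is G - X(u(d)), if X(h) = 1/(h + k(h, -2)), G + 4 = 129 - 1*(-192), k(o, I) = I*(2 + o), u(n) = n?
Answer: 635/2 ≈ 317.50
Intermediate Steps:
G = 317 (G = -4 + (129 - 1*(-192)) = -4 + (129 + 192) = -4 + 321 = 317)
X(h) = 1/(-4 - h) (X(h) = 1/(h - 2*(2 + h)) = 1/(h + (-4 - 2*h)) = 1/(-4 - h))
G - X(u(d)) = 317 - 1/(-4 - 1*(-2)) = 317 - 1/(-4 + 2) = 317 - 1/(-2) = 317 - 1*(-1/2) = 317 + 1/2 = 635/2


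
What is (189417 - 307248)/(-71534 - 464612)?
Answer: 117831/536146 ≈ 0.21977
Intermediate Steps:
(189417 - 307248)/(-71534 - 464612) = -117831/(-536146) = -117831*(-1/536146) = 117831/536146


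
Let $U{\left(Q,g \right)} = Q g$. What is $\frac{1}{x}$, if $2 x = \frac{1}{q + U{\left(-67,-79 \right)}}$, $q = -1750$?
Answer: $7086$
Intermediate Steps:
$x = \frac{1}{7086}$ ($x = \frac{1}{2 \left(-1750 - -5293\right)} = \frac{1}{2 \left(-1750 + 5293\right)} = \frac{1}{2 \cdot 3543} = \frac{1}{2} \cdot \frac{1}{3543} = \frac{1}{7086} \approx 0.00014112$)
$\frac{1}{x} = \frac{1}{\frac{1}{7086}} = 7086$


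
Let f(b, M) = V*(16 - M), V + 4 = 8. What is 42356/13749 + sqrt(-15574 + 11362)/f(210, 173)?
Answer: 42356/13749 - 9*I*sqrt(13)/314 ≈ 3.0807 - 0.10334*I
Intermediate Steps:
V = 4 (V = -4 + 8 = 4)
f(b, M) = 64 - 4*M (f(b, M) = 4*(16 - M) = 64 - 4*M)
42356/13749 + sqrt(-15574 + 11362)/f(210, 173) = 42356/13749 + sqrt(-15574 + 11362)/(64 - 4*173) = 42356*(1/13749) + sqrt(-4212)/(64 - 692) = 42356/13749 + (18*I*sqrt(13))/(-628) = 42356/13749 + (18*I*sqrt(13))*(-1/628) = 42356/13749 - 9*I*sqrt(13)/314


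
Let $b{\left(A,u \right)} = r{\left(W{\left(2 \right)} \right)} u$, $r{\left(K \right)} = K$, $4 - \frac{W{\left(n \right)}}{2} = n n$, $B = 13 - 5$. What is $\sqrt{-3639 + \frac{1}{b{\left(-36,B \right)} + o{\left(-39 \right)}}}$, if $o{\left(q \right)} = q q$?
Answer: $\frac{i \sqrt{5534918}}{39} \approx 60.324 i$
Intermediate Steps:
$B = 8$
$W{\left(n \right)} = 8 - 2 n^{2}$ ($W{\left(n \right)} = 8 - 2 n n = 8 - 2 n^{2}$)
$o{\left(q \right)} = q^{2}$
$b{\left(A,u \right)} = 0$ ($b{\left(A,u \right)} = \left(8 - 2 \cdot 2^{2}\right) u = \left(8 - 8\right) u = 0 u = 0$)
$\sqrt{-3639 + \frac{1}{b{\left(-36,B \right)} + o{\left(-39 \right)}}} = \sqrt{-3639 + \frac{1}{0 + \left(-39\right)^{2}}} = \sqrt{-3639 + \frac{1}{0 + 1521}} = \sqrt{-3639 + \frac{1}{1521}} = \sqrt{- \frac{5534918}{1521}} = \frac{i \sqrt{5534918}}{39}$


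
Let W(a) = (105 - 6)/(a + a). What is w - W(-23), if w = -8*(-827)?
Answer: 304435/46 ≈ 6618.1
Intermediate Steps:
w = 6616
W(a) = 99/(2*a) (W(a) = 99/((2*a)) = 99*(1/(2*a)) = 99/(2*a))
w - W(-23) = 6616 - 99/(2*(-23)) = 6616 - 99*(-1)/(2*23) = 6616 - 1*(-99/46) = 6616 + 99/46 = 304435/46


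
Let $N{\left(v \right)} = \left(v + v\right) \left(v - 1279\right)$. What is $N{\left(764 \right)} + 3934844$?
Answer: $3147924$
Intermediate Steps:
$N{\left(v \right)} = 2 v \left(-1279 + v\right)$
$N{\left(764 \right)} + 3934844 = 2 \cdot 764 \left(-1279 + 764\right) + 3934844 = 2 \cdot 764 \left(-515\right) + 3934844 = -786920 + 3934844 = 3147924$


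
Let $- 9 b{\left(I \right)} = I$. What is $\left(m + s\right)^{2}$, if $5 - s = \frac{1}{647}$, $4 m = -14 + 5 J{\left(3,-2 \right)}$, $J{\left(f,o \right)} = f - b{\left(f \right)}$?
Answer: $\frac{120912016}{3767481} \approx 32.094$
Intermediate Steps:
$b{\left(I \right)} = - \frac{I}{9}$
$J{\left(f,o \right)} = \frac{10 f}{9}$ ($J{\left(f,o \right)} = f - - \frac{f}{9} = f + \frac{f}{9} = \frac{10 f}{9}$)
$m = \frac{2}{3}$ ($m = \frac{-14 + 5 \cdot \frac{10}{9} \cdot 3}{4} = \frac{-14 + 5 \cdot \frac{10}{3}}{4} = \frac{-14 + \frac{50}{3}}{4} = \frac{1}{4} \cdot \frac{8}{3} = \frac{2}{3} \approx 0.66667$)
$s = \frac{3234}{647}$ ($s = 5 - \frac{1}{647} = \frac{3234}{647} \approx 4.9985$)
$\left(m + s\right)^{2} = \left(\frac{2}{3} + \frac{3234}{647}\right)^{2} = \left(\frac{10996}{1941}\right)^{2} = \frac{120912016}{3767481}$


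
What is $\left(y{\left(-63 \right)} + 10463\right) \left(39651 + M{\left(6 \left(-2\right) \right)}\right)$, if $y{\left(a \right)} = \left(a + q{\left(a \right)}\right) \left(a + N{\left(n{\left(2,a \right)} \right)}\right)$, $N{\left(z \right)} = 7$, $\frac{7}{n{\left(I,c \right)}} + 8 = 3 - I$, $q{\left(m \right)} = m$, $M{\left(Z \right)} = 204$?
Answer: $698219745$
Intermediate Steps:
$n{\left(I,c \right)} = \frac{7}{-5 - I}$ ($n{\left(I,c \right)} = \frac{7}{-8 - \left(-3 + I\right)} = \frac{7}{-5 - I}$)
$y{\left(a \right)} = 2 a \left(7 + a\right)$ ($y{\left(a \right)} = \left(a + a\right) \left(a + 7\right) = 2 a \left(7 + a\right)$)
$\left(y{\left(-63 \right)} + 10463\right) \left(39651 + M{\left(6 \left(-2\right) \right)}\right) = \left(2 \left(-63\right) \left(7 - 63\right) + 10463\right) \left(39651 + 204\right) = \left(2 \left(-63\right) \left(-56\right) + 10463\right) 39855 = \left(7056 + 10463\right) 39855 = 17519 \cdot 39855 = 698219745$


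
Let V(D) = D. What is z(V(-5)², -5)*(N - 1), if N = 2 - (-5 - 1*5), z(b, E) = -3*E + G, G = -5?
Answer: 110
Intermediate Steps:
z(b, E) = -5 - 3*E (z(b, E) = -3*E - 5 = -5 - 3*E)
N = 12 (N = 2 - (-5 - 5) = 2 - 1*(-10) = 2 + 10 = 12)
z(V(-5)², -5)*(N - 1) = (-5 - 3*(-5))*(12 - 1) = (-5 + 15)*11 = 10*11 = 110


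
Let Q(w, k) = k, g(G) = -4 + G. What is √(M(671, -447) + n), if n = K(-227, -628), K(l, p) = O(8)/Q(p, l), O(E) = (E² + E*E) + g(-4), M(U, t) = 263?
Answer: √13524887/227 ≈ 16.201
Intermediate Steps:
O(E) = -8 + 2*E² (O(E) = (E² + E*E) + (-4 - 4) = (E² + E²) - 8 = 2*E² - 8 = -8 + 2*E²)
K(l, p) = 120/l (K(l, p) = (-8 + 2*8²)/l = (-8 + 2*64)/l = (-8 + 128)/l = 120/l)
n = -120/227 (n = 120/(-227) = 120*(-1/227) = -120/227 ≈ -0.52863)
√(M(671, -447) + n) = √(263 - 120/227) = √(59581/227) = √13524887/227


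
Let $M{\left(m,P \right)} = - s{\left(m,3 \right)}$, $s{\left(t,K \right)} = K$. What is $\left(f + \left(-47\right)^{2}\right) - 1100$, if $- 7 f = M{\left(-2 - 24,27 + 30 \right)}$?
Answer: $\frac{7766}{7} \approx 1109.4$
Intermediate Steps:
$M{\left(m,P \right)} = -3$ ($M{\left(m,P \right)} = \left(-1\right) 3 = -3$)
$f = \frac{3}{7}$ ($f = \left(- \frac{1}{7}\right) \left(-3\right) = \frac{3}{7} \approx 0.42857$)
$\left(f + \left(-47\right)^{2}\right) - 1100 = \left(\frac{3}{7} + \left(-47\right)^{2}\right) - 1100 = \left(\frac{3}{7} + 2209\right) - 1100 = \frac{15466}{7} - 1100 = \frac{7766}{7}$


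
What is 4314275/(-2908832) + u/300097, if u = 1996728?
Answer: 4513445317021/872931756704 ≈ 5.1704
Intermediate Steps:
4314275/(-2908832) + u/300097 = 4314275/(-2908832) + 1996728/300097 = 4314275*(-1/2908832) + 1996728*(1/300097) = -4314275/2908832 + 1996728/300097 = 4513445317021/872931756704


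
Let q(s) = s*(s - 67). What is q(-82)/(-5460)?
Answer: -6109/2730 ≈ -2.2377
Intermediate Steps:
q(s) = s*(-67 + s)
q(-82)/(-5460) = -82*(-67 - 82)/(-5460) = -82*(-149)*(-1/5460) = 12218*(-1/5460) = -6109/2730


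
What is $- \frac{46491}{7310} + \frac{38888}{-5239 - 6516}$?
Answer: $- \frac{166154597}{17185810} \approx -9.6681$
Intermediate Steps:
$- \frac{46491}{7310} + \frac{38888}{-5239 - 6516} = \left(-46491\right) \frac{1}{7310} + \frac{38888}{-11755} = - \frac{46491}{7310} + 38888 \left(- \frac{1}{11755}\right) = - \frac{46491}{7310} - \frac{38888}{11755} = - \frac{166154597}{17185810}$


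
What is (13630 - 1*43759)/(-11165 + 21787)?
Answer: -30129/10622 ≈ -2.8365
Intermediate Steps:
(13630 - 1*43759)/(-11165 + 21787) = (13630 - 43759)/10622 = -30129*1/10622 = -30129/10622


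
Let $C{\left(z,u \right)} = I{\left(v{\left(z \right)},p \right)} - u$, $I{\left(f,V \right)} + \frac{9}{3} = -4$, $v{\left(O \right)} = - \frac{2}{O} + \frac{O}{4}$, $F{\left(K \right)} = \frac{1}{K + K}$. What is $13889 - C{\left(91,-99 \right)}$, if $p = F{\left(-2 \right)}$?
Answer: $13797$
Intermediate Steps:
$F{\left(K \right)} = \frac{1}{2 K}$
$v{\left(O \right)} = - \frac{2}{O} + \frac{O}{4}$ ($v{\left(O \right)} = - \frac{2}{O} + O \frac{1}{4} = - \frac{2}{O} + \frac{O}{4}$)
$p = - \frac{1}{4}$ ($p = \frac{1}{2 \left(-2\right)} = \frac{1}{2} \left(- \frac{1}{2}\right) = - \frac{1}{4} \approx -0.25$)
$I{\left(f,V \right)} = -7$ ($I{\left(f,V \right)} = -3 - 4 = -7$)
$C{\left(z,u \right)} = -7 - u$
$13889 - C{\left(91,-99 \right)} = 13889 - \left(-7 - -99\right) = 13889 - \left(-7 + 99\right) = 13889 - 92 = 13797$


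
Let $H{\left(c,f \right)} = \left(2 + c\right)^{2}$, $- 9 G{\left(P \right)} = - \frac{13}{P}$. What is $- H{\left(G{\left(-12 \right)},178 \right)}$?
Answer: $- \frac{41209}{11664} \approx -3.533$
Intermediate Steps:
$G{\left(P \right)} = \frac{13}{9 P}$ ($G{\left(P \right)} = - \frac{\left(-13\right) \frac{1}{P}}{9} = \frac{13}{9 P}$)
$- H{\left(G{\left(-12 \right)},178 \right)} = - \left(2 + \frac{13}{9 \left(-12\right)}\right)^{2} = - \left(2 + \frac{13}{9} \left(- \frac{1}{12}\right)\right)^{2} = - \left(2 - \frac{13}{108}\right)^{2} = - \left(\frac{203}{108}\right)^{2} = \left(-1\right) \frac{41209}{11664} = - \frac{41209}{11664}$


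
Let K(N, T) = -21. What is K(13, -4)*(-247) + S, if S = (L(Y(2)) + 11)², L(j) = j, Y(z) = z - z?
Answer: 5308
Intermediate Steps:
Y(z) = 0
S = 121 (S = (0 + 11)² = 11² = 121)
K(13, -4)*(-247) + S = -21*(-247) + 121 = 5187 + 121 = 5308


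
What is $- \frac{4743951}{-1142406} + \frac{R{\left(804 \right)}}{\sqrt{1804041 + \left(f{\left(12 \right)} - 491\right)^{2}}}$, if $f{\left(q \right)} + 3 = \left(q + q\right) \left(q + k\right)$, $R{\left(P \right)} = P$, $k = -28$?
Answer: $\frac{1581317}{380802} + \frac{804 \sqrt{102997}}{514985} \approx 4.6536$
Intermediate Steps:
$f{\left(q \right)} = -3 + 2 q \left(-28 + q\right)$ ($f{\left(q \right)} = -3 + \left(q + q\right) \left(q - 28\right) = -3 + 2 q \left(-28 + q\right)$)
$- \frac{4743951}{-1142406} + \frac{R{\left(804 \right)}}{\sqrt{1804041 + \left(f{\left(12 \right)} - 491\right)^{2}}} = - \frac{4743951}{-1142406} + \frac{804}{\sqrt{1804041 + \left(\left(-3 - 672 + 2 \cdot 12^{2}\right) - 491\right)^{2}}} = \left(-4743951\right) \left(- \frac{1}{1142406}\right) + \frac{804}{\sqrt{1804041 + \left(\left(-3 - 672 + 2 \cdot 144\right) - 491\right)^{2}}} = \frac{1581317}{380802} + \frac{804}{\sqrt{1804041 + \left(\left(-3 - 672 + 288\right) - 491\right)^{2}}} = \frac{1581317}{380802} + \frac{804}{\sqrt{1804041 + \left(-387 - 491\right)^{2}}} = \frac{1581317}{380802} + \frac{804}{\sqrt{1804041 + \left(-878\right)^{2}}} = \frac{1581317}{380802} + \frac{804}{\sqrt{1804041 + 770884}} = \frac{1581317}{380802} + \frac{804}{\sqrt{2574925}} = \frac{1581317}{380802} + \frac{804}{5 \sqrt{102997}} = \frac{1581317}{380802} + 804 \frac{\sqrt{102997}}{514985} = \frac{1581317}{380802} + \frac{804 \sqrt{102997}}{514985}$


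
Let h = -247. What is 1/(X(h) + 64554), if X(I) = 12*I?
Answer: 1/61590 ≈ 1.6236e-5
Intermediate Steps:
1/(X(h) + 64554) = 1/(12*(-247) + 64554) = 1/(-2964 + 64554) = 1/61590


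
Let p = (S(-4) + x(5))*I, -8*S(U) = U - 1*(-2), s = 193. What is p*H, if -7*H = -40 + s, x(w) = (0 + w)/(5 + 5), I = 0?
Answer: 0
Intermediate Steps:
x(w) = w/10
H = -153/7 (H = -(-40 + 193)/7 = -⅐*153 = -153/7 ≈ -21.857)
S(U) = -¼ - U/8 (S(U) = -(U - 1*(-2))/8 = -(U + 2)/8 = -(2 + U)/8 = -¼ - U/8)
p = 0 (p = ((-¼ - ⅛*(-4)) + (⅒)*5)*0 = ((-¼ + ½) + ½)*0 = (¼ + ½)*0 = (¾)*0 = 0)
p*H = 0*(-153/7) = 0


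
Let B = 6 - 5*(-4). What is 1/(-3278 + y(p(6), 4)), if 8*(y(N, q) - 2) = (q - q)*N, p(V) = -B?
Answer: -1/3276 ≈ -0.00030525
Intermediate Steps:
B = 26 (B = 6 + 20 = 26)
p(V) = -26 (p(V) = -1*26 = -26)
y(N, q) = 2 (y(N, q) = 2 + ((q - q)*N)/8 = 2 + (0*N)/8 = 2 + (⅛)*0 = 2 + 0 = 2)
1/(-3278 + y(p(6), 4)) = 1/(-3278 + 2) = 1/(-3276) = -1/3276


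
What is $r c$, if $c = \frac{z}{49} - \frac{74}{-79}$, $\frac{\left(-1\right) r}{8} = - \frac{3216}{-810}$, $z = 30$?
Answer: $- \frac{25710848}{522585} \approx -49.199$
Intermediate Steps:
$r = - \frac{4288}{135}$ ($r = - 8 \left(- \frac{3216}{-810}\right) = - 8 \left(\left(-3216\right) \left(- \frac{1}{810}\right)\right) = \left(-8\right) \frac{536}{135} = - \frac{4288}{135} \approx -31.763$)
$c = \frac{5996}{3871}$ ($c = \frac{30}{49} - \frac{74}{-79} = 30 \cdot \frac{1}{49} - - \frac{74}{79} = \frac{30}{49} + \frac{74}{79} = \frac{5996}{3871} \approx 1.549$)
$r c = \left(- \frac{4288}{135}\right) \frac{5996}{3871} = - \frac{25710848}{522585}$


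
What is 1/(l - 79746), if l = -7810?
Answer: -1/87556 ≈ -1.1421e-5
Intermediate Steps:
1/(l - 79746) = 1/(-7810 - 79746) = 1/(-87556) = -1/87556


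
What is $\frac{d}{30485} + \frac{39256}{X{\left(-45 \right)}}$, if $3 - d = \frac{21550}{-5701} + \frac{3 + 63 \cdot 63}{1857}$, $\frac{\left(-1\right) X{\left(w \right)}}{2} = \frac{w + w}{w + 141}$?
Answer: $\frac{100850746557539}{4816974435} \approx 20937.0$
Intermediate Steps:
$X{\left(w \right)} = - \frac{4 w}{141 + w}$ ($X{\left(w \right)} = - 2 \frac{w + w}{w + 141} = - 2 \frac{2 w}{141 + w} = - \frac{4 w}{141 + w}$)
$d = \frac{16378083}{3528919}$ ($d = 3 - \left(\frac{21550}{-5701} + \frac{3 + 63 \cdot 63}{1857}\right) = 3 - \left(21550 \left(- \frac{1}{5701}\right) + \left(3 + 3969\right) \frac{1}{1857}\right) = 3 - \left(- \frac{21550}{5701} + 3972 \cdot \frac{1}{1857}\right) = 3 - \left(- \frac{21550}{5701} + \frac{1324}{619}\right) = 3 - - \frac{5791326}{3528919} = 3 + \frac{5791326}{3528919} = \frac{16378083}{3528919} \approx 4.6411$)
$\frac{d}{30485} + \frac{39256}{X{\left(-45 \right)}} = \frac{16378083}{3528919 \cdot 30485} + \frac{39256}{\left(-4\right) \left(-45\right) \frac{1}{141 - 45}} = \frac{16378083}{3528919} \cdot \frac{1}{30485} + \frac{39256}{\left(-4\right) \left(-45\right) \frac{1}{96}} = \frac{244449}{1605658145} + \frac{39256}{\left(-4\right) \left(-45\right) \frac{1}{96}} = \frac{244449}{1605658145} + \frac{39256}{\frac{15}{8}} = \frac{244449}{1605658145} + 39256 \cdot \frac{8}{15} = \frac{244449}{1605658145} + \frac{314048}{15} = \frac{100850746557539}{4816974435}$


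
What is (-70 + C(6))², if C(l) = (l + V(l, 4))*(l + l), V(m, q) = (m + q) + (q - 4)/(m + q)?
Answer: 14884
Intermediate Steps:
V(m, q) = m + q + (-4 + q)/(m + q) (V(m, q) = (m + q) + (-4 + q)/(m + q) = m + q + (-4 + q)/(m + q))
C(l) = 2*l*(l + (16 + l² + 8*l)/(4 + l)) (C(l) = (l + (-4 + 4 + l² + 4² + 2*l*4)/(l + 4))*(l + l) = (l + (-4 + 4 + l² + 16 + 8*l)/(4 + l))*(2*l) = (l + (16 + l² + 8*l)/(4 + l))*(2*l) = 2*l*(l + (16 + l² + 8*l)/(4 + l)))
(-70 + C(6))² = (-70 + 4*6*(2 + 6))² = (-70 + 4*6*8)² = (-70 + 192)² = 122² = 14884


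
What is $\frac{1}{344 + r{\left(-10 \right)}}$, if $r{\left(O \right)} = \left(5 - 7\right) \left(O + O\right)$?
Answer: $\frac{1}{384} \approx 0.0026042$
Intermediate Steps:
$r{\left(O \right)} = - 4 O$ ($r{\left(O \right)} = - 2 \cdot 2 O = - 4 O$)
$\frac{1}{344 + r{\left(-10 \right)}} = \frac{1}{344 - -40} = \frac{1}{344 + 40} = \frac{1}{384}$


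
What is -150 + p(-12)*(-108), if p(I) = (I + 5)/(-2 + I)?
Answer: -204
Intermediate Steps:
p(I) = (5 + I)/(-2 + I)
-150 + p(-12)*(-108) = -150 + ((5 - 12)/(-2 - 12))*(-108) = -150 + (-7/(-14))*(-108) = -150 - 1/14*(-7)*(-108) = -150 + (½)*(-108) = -150 - 54 = -204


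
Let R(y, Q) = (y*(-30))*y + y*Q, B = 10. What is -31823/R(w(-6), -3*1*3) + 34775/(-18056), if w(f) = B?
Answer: 233570669/27896520 ≈ 8.3728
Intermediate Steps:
w(f) = 10
R(y, Q) = -30*y² + Q*y (R(y, Q) = (-30*y)*y + Q*y = -30*y² + Q*y)
-31823/R(w(-6), -3*1*3) + 34775/(-18056) = -31823*1/(10*(-3*1*3 - 30*10)) + 34775/(-18056) = -31823*1/(10*(-3*3 - 300)) + 34775*(-1/18056) = -31823*1/(10*(-9 - 300)) - 34775/18056 = -31823/(10*(-309)) - 34775/18056 = -31823/(-3090) - 34775/18056 = -31823*(-1/3090) - 34775/18056 = 31823/3090 - 34775/18056 = 233570669/27896520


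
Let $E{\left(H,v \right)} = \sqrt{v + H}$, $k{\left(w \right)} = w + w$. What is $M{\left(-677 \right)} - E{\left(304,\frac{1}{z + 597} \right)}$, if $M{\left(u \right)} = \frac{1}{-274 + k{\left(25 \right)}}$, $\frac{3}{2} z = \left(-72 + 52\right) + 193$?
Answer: $- \frac{1}{224} - \frac{\sqrt{1388304187}}{2137} \approx -17.44$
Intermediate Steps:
$z = \frac{346}{3}$ ($z = \frac{2 \left(\left(-72 + 52\right) + 193\right)}{3} = \frac{2 \left(-20 + 193\right)}{3} = \frac{2}{3} \cdot 173 = \frac{346}{3} \approx 115.33$)
$k{\left(w \right)} = 2 w$
$E{\left(H,v \right)} = \sqrt{H + v}$
$M{\left(u \right)} = - \frac{1}{224}$ ($M{\left(u \right)} = \frac{1}{-274 + 2 \cdot 25} = \frac{1}{-274 + 50} = \frac{1}{-224} = - \frac{1}{224}$)
$M{\left(-677 \right)} - E{\left(304,\frac{1}{z + 597} \right)} = - \frac{1}{224} - \sqrt{304 + \frac{1}{\frac{346}{3} + 597}} = - \frac{1}{224} - \sqrt{304 + \frac{1}{\frac{2137}{3}}} = - \frac{1}{224} - \sqrt{304 + \frac{3}{2137}} = - \frac{1}{224} - \sqrt{\frac{649651}{2137}} = - \frac{1}{224} - \frac{\sqrt{1388304187}}{2137}$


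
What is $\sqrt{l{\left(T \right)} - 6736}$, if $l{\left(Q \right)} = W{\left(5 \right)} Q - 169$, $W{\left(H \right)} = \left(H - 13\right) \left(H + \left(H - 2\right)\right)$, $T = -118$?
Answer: $\sqrt{647} \approx 25.436$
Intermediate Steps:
$W{\left(H \right)} = \left(-13 + H\right) \left(-2 + 2 H\right)$ ($W{\left(H \right)} = \left(-13 + H\right) \left(H + \left(H - 2\right)\right) = \left(-13 + H\right) \left(H + \left(-2 + H\right)\right) = \left(-13 + H\right) \left(-2 + 2 H\right)$)
$l{\left(Q \right)} = -169 - 64 Q$ ($l{\left(Q \right)} = \left(26 - 140 + 2 \cdot 5^{2}\right) Q - 169 = \left(26 - 140 + 2 \cdot 25\right) Q - 169 = \left(26 - 140 + 50\right) Q - 169 = - 64 Q - 169 = -169 - 64 Q$)
$\sqrt{l{\left(T \right)} - 6736} = \sqrt{\left(-169 - -7552\right) - 6736} = \sqrt{\left(-169 + 7552\right) - 6736} = \sqrt{7383 - 6736} = \sqrt{647}$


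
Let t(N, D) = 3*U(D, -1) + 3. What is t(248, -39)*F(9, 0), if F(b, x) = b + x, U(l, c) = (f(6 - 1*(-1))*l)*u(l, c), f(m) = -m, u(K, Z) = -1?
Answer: -7344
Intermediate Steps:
U(l, c) = 7*l (U(l, c) = ((-(6 - 1*(-1)))*l)*(-1) = ((-(6 + 1))*l)*(-1) = ((-1*7)*l)*(-1) = -7*l*(-1) = 7*l)
t(N, D) = 3 + 21*D (t(N, D) = 3*(7*D) + 3 = 21*D + 3 = 3 + 21*D)
t(248, -39)*F(9, 0) = (3 + 21*(-39))*(9 + 0) = (3 - 819)*9 = -816*9 = -7344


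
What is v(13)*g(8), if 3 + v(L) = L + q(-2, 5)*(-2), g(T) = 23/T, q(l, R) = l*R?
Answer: 345/4 ≈ 86.250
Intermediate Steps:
q(l, R) = R*l
v(L) = 17 + L (v(L) = -3 + (L + (5*(-2))*(-2)) = -3 + (L - 10*(-2)) = -3 + (L + 20) = -3 + (20 + L) = 17 + L)
v(13)*g(8) = (17 + 13)*(23/8) = 30*(23*(1/8)) = 30*(23/8) = 345/4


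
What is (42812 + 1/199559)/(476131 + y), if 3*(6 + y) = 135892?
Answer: 25630559727/312163558253 ≈ 0.082106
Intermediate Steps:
y = 135874/3 (y = -6 + (1/3)*135892 = -6 + 135892/3 = 135874/3 ≈ 45291.)
(42812 + 1/199559)/(476131 + y) = (42812 + 1/199559)/(476131 + 135874/3) = (42812 + 1/199559)/(1564267/3) = (8543519909/199559)*(3/1564267) = 25630559727/312163558253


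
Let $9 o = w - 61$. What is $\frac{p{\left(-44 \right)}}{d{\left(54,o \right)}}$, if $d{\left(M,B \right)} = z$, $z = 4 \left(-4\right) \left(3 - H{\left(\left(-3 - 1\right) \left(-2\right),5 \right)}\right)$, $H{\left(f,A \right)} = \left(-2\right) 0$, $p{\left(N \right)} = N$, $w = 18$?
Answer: $\frac{11}{12} \approx 0.91667$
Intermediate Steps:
$o = - \frac{43}{9}$ ($o = \frac{18 - 61}{9} = \frac{1}{9} \left(-43\right) = - \frac{43}{9} \approx -4.7778$)
$H{\left(f,A \right)} = 0$
$z = -48$ ($z = 4 \left(-4\right) \left(3 - 0\right) = - 16 \left(3 + 0\right) = \left(-16\right) 3 = -48$)
$d{\left(M,B \right)} = -48$
$\frac{p{\left(-44 \right)}}{d{\left(54,o \right)}} = - \frac{44}{-48} = \left(-44\right) \left(- \frac{1}{48}\right) = \frac{11}{12}$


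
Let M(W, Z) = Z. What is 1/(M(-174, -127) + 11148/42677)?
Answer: -42677/5408831 ≈ -0.0078902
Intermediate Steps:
1/(M(-174, -127) + 11148/42677) = 1/(-127 + 11148/42677) = 1/(-5408831/42677) = -42677/5408831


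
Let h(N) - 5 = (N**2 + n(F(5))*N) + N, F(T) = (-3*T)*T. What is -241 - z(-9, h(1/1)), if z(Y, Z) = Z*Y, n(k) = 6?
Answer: -124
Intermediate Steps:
F(T) = -3*T**2
h(N) = 5 + N**2 + 7*N (h(N) = 5 + ((N**2 + 6*N) + N) = 5 + (N**2 + 7*N) = 5 + N**2 + 7*N)
z(Y, Z) = Y*Z
-241 - z(-9, h(1/1)) = -241 - (-9)*(5 + (1/1)**2 + 7/1) = -241 - (-9)*(5 + 1**2 + 7*1) = -241 - (-9)*(5 + 1 + 7) = -241 - (-9)*13 = -241 - 1*(-117) = -241 + 117 = -124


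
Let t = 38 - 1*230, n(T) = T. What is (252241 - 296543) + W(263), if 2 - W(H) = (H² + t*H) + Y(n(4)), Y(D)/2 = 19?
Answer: -63011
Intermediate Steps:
t = -192 (t = 38 - 230 = -192)
Y(D) = 38 (Y(D) = 2*19 = 38)
W(H) = -36 - H² + 192*H (W(H) = 2 - ((H² - 192*H) + 38) = 2 - (38 + H² - 192*H) = 2 + (-38 - H² + 192*H) = -36 - H² + 192*H)
(252241 - 296543) + W(263) = (252241 - 296543) + (-36 - 1*263² + 192*263) = -44302 + (-36 - 1*69169 + 50496) = -44302 + (-36 - 69169 + 50496) = -44302 - 18709 = -63011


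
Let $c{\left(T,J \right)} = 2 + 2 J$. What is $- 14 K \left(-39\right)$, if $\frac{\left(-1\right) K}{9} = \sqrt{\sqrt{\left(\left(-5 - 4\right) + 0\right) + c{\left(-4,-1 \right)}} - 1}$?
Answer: $- 4914 \sqrt{-1 + 3 i} \approx -5109.5 - 7089.0 i$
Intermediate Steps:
$K = - 9 \sqrt{-1 + 3 i}$ ($K = - 9 \sqrt{\sqrt{\left(\left(-5 - 4\right) + 0\right) + \left(2 + 2 \left(-1\right)\right)} - 1} = - 9 \sqrt{\sqrt{\left(-9 + 0\right) + \left(2 - 2\right)} - 1} = - 9 \sqrt{\sqrt{-9 + 0} - 1} = - 9 \sqrt{\sqrt{-9} - 1} = - 9 \sqrt{3 i - 1} = - 9 \sqrt{-1 + 3 i} \approx -9.358 - 12.984 i$)
$- 14 K \left(-39\right) = - 14 \left(- 9 \sqrt{-1 + 3 i}\right) \left(-39\right) = 126 \sqrt{-1 + 3 i} \left(-39\right) = - 4914 \sqrt{-1 + 3 i}$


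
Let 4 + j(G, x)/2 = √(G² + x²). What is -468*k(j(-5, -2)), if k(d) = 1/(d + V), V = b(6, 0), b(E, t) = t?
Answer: -72 - 18*√29 ≈ -168.93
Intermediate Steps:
j(G, x) = -8 + 2*√(G² + x²)
V = 0
k(d) = 1/d (k(d) = 1/(d + 0) = 1/d)
-468*k(j(-5, -2)) = -468/(-8 + 2*√((-5)² + (-2)²)) = -468/(-8 + 2*√(25 + 4)) = -468/(-8 + 2*√29)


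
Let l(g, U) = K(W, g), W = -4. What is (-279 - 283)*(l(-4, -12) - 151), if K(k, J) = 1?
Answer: 84300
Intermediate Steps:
l(g, U) = 1
(-279 - 283)*(l(-4, -12) - 151) = (-279 - 283)*(1 - 151) = -562*(-150) = 84300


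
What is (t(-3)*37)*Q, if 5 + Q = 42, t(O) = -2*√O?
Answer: -2738*I*√3 ≈ -4742.4*I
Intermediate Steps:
Q = 37 (Q = -5 + 42 = 37)
(t(-3)*37)*Q = (-2*I*√3*37)*37 = -74*I*√3*37 = -2738*I*√3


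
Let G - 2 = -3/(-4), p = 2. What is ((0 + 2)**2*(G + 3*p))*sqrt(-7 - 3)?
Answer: 35*I*sqrt(10) ≈ 110.68*I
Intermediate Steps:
G = 11/4 (G = 2 - 3/(-4) = 2 - 3*(-1/4) = 2 + 3/4 = 11/4 ≈ 2.7500)
((0 + 2)**2*(G + 3*p))*sqrt(-7 - 3) = ((0 + 2)**2*(11/4 + 3*2))*sqrt(-7 - 3) = (2**2*(11/4 + 6))*sqrt(-10) = (4*(35/4))*(I*sqrt(10)) = 35*(I*sqrt(10)) = 35*I*sqrt(10)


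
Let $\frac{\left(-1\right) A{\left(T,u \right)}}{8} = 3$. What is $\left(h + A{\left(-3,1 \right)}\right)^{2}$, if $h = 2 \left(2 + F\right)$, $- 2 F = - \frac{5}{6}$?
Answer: $\frac{13225}{36} \approx 367.36$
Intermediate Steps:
$A{\left(T,u \right)} = -24$ ($A{\left(T,u \right)} = \left(-8\right) 3 = -24$)
$F = \frac{5}{12}$ ($F = - \frac{\left(-5\right) \frac{1}{6}}{2} = \left(- \frac{1}{2}\right) \left(- \frac{5}{6}\right) = \frac{5}{12} \approx 0.41667$)
$h = \frac{29}{6}$ ($h = 2 \left(2 + \frac{5}{12}\right) = 2 \cdot \frac{29}{12} = \frac{29}{6} \approx 4.8333$)
$\left(h + A{\left(-3,1 \right)}\right)^{2} = \left(\frac{29}{6} - 24\right)^{2} = \left(- \frac{115}{6}\right)^{2} = \frac{13225}{36}$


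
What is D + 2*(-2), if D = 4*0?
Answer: -4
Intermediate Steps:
D = 0
D + 2*(-2) = 0 + 2*(-2) = 0 - 4 = -4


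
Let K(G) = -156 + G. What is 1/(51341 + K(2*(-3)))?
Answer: 1/51179 ≈ 1.9539e-5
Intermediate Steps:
1/(51341 + K(2*(-3))) = 1/(51341 + (-156 + 2*(-3))) = 1/(51341 + (-156 - 6)) = 1/(51341 - 162) = 1/51179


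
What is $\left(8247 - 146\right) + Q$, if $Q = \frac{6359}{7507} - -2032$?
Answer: $\frac{76074790}{7507} \approx 10134.0$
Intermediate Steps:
$Q = \frac{15260583}{7507}$ ($Q = 6359 \cdot \frac{1}{7507} + 2032 = \frac{6359}{7507} + 2032 = \frac{15260583}{7507} \approx 2032.8$)
$\left(8247 - 146\right) + Q = \left(8247 - 146\right) + \frac{15260583}{7507} = 8101 + \frac{15260583}{7507} = \frac{76074790}{7507}$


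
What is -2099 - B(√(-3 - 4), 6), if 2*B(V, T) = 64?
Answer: -2131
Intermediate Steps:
B(V, T) = 32 (B(V, T) = (½)*64 = 32)
-2099 - B(√(-3 - 4), 6) = -2099 - 1*32 = -2099 - 32 = -2131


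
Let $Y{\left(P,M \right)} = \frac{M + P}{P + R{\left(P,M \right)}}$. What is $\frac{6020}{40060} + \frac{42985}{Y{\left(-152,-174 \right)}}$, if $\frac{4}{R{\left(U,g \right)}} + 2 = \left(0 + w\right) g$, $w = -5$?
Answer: $\frac{2839823126107}{141696226} \approx 20042.0$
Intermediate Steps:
$R{\left(U,g \right)} = \frac{4}{-2 - 5 g}$ ($R{\left(U,g \right)} = \frac{4}{-2 + \left(0 - 5\right) g} = \frac{4}{-2 - 5 g}$)
$Y{\left(P,M \right)} = \frac{M + P}{P + \frac{4}{-2 - 5 M}}$
$\frac{6020}{40060} + \frac{42985}{Y{\left(-152,-174 \right)}} = \frac{6020}{40060} + \frac{42985}{\frac{1}{-4 - 152 \left(2 + 5 \left(-174\right)\right)} \left(2 + 5 \left(-174\right)\right) \left(-174 - 152\right)} = 6020 \cdot \frac{1}{40060} + \frac{42985}{\frac{1}{-4 - 152 \left(2 - 870\right)} \left(2 - 870\right) \left(-326\right)} = \frac{301}{2003} + \frac{42985}{\frac{1}{-4 - -131936} \left(-868\right) \left(-326\right)} = \frac{301}{2003} + \frac{42985}{\frac{1}{-4 + 131936} \left(-868\right) \left(-326\right)} = \frac{301}{2003} + \frac{42985}{\frac{1}{131932} \left(-868\right) \left(-326\right)} = \frac{301}{2003} + \frac{42985}{\frac{70742}{32983}} = \frac{301}{2003} + 42985 \cdot \frac{32983}{70742} = \frac{301}{2003} + \frac{1417774255}{70742} = \frac{2839823126107}{141696226}$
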